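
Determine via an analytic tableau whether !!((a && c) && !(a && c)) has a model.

Initial set: {T !!((a && c) && !(a && c))}.
T !!((a && c) && !(a && c)): drop double negation, giving T ((a && c) && !(a && c)).
T ((a && c) && !(a && c)): α-rule — add T (a && c), T !(a && c).
T (a && c): α-rule — add T a, T c.
T !(a && c): β-rule — branch into F a  //  F c.
  branch 1 (add F a):
    × closes — contains both a and !a.
  branch 2 (add F c):
    × closes — contains both c and !c.
All 2 branches close.
Every branch closed; the formula is unsatisfiable.

Unsatisfiable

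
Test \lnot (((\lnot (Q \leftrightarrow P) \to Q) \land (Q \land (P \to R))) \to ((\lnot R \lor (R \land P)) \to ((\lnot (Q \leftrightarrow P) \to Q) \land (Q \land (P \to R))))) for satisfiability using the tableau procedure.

Unsatisfiable

Initial set: {T \lnot (((\lnot (Q \leftrightarrow P) \to Q) \land (Q \land (P \to R))) \to ((\lnot R \lor (R \land P)) \to ((\lnot (Q \leftrightarrow P) \to Q) \land (Q \land (P \to R)))))}.
T \lnot (((\lnot (Q \leftrightarrow P) \to Q) \land (Q \land (P \to R))) \to ((\lnot R \lor (R \land P)) \to ((\lnot (Q \leftrightarrow P) \to Q) \land (Q \land (P \to R))))): α-rule — add T ((\lnot (Q \leftrightarrow P) \to Q) \land (Q \land (P \to R))), F ((\lnot R \lor (R \land P)) \to ((\lnot (Q \leftrightarrow P) \to Q) \land (Q \land (P \to R)))).
T ((\lnot (Q \leftrightarrow P) \to Q) \land (Q \land (P \to R))): α-rule — add T (\lnot (Q \leftrightarrow P) \to Q), T (Q \land (P \to R)).
F ((\lnot R \lor (R \land P)) \to ((\lnot (Q \leftrightarrow P) \to Q) \land (Q \land (P \to R)))): α-rule — add T (\lnot R \lor (R \land P)), F ((\lnot (Q \leftrightarrow P) \to Q) \land (Q \land (P \to R))).
T (Q \land (P \to R)): α-rule — add T Q, T (P \to R).
T (\lnot (Q \leftrightarrow P) \to Q): β-rule — branch into F \lnot (Q \leftrightarrow P)  //  T Q.
  branch 1 (add F \lnot (Q \leftrightarrow P)):
    T (\lnot R \lor (R \land P)): β-rule — branch into T \lnot R  //  T (R \land P).
      branch 1.1 (add T \lnot R):
        F ((\lnot (Q \leftrightarrow P) \to Q) \land (Q \land (P \to R))): β-rule — branch into F (\lnot (Q \leftrightarrow P) \to Q)  //  F (Q \land (P \to R)).
          branch 1.1.1 (add F (\lnot (Q \leftrightarrow P) \to Q)):
            F (\lnot (Q \leftrightarrow P) \to Q): α-rule — add T \lnot (Q \leftrightarrow P), F Q.
            × closes — contains both Q and \lnot Q.
          branch 1.1.2 (add F (Q \land (P \to R))):
            T (P \to R): β-rule — branch into F P  //  T R.
              branch 1.1.2.1 (add F P):
                F \lnot (Q \leftrightarrow P): β-rule — branch into T Q, T P  //  F Q, F P.
                  branch 1.1.2.1.1 (add T Q, T P):
                    × closes — contains both P and \lnot P.
                  branch 1.1.2.1.2 (add F Q, F P):
                    × closes — contains both Q and \lnot Q.
              branch 1.1.2.2 (add T R):
                × closes — contains both R and \lnot R.
      branch 1.2 (add T (R \land P)):
        T (R \land P): α-rule — add T R, T P.
        F ((\lnot (Q \leftrightarrow P) \to Q) \land (Q \land (P \to R))): β-rule — branch into F (\lnot (Q \leftrightarrow P) \to Q)  //  F (Q \land (P \to R)).
          branch 1.2.1 (add F (\lnot (Q \leftrightarrow P) \to Q)):
            F (\lnot (Q \leftrightarrow P) \to Q): α-rule — add T \lnot (Q \leftrightarrow P), F Q.
            × closes — contains both Q and \lnot Q.
          branch 1.2.2 (add F (Q \land (P \to R))):
            T (P \to R): β-rule — branch into F P  //  T R.
              branch 1.2.2.1 (add F P):
                × closes — contains both P and \lnot P.
              branch 1.2.2.2 (add T R):
                F \lnot (Q \leftrightarrow P): β-rule — branch into T Q, T P  //  F Q, F P.
                  branch 1.2.2.2.1 (add T Q, T P):
                    F (Q \land (P \to R)): β-rule — branch into F Q  //  F (P \to R).
                      branch 1.2.2.2.1.1 (add F Q):
                        × closes — contains both Q and \lnot Q.
                      branch 1.2.2.2.1.2 (add F (P \to R)):
                        F (P \to R): α-rule — add T P, F R.
                        × closes — contains both R and \lnot R.
                  branch 1.2.2.2.2 (add F Q, F P):
                    × closes — contains both Q and \lnot Q.
  branch 2 (add T Q):
    T (\lnot R \lor (R \land P)): β-rule — branch into T \lnot R  //  T (R \land P).
      branch 2.1 (add T \lnot R):
        F ((\lnot (Q \leftrightarrow P) \to Q) \land (Q \land (P \to R))): β-rule — branch into F (\lnot (Q \leftrightarrow P) \to Q)  //  F (Q \land (P \to R)).
          branch 2.1.1 (add F (\lnot (Q \leftrightarrow P) \to Q)):
            F (\lnot (Q \leftrightarrow P) \to Q): α-rule — add T \lnot (Q \leftrightarrow P), F Q.
            × closes — contains both Q and \lnot Q.
          branch 2.1.2 (add F (Q \land (P \to R))):
            T (P \to R): β-rule — branch into F P  //  T R.
              branch 2.1.2.1 (add F P):
                F (Q \land (P \to R)): β-rule — branch into F Q  //  F (P \to R).
                  branch 2.1.2.1.1 (add F Q):
                    × closes — contains both Q and \lnot Q.
                  branch 2.1.2.1.2 (add F (P \to R)):
                    F (P \to R): α-rule — add T P, F R.
                    × closes — contains both P and \lnot P.
              branch 2.1.2.2 (add T R):
                × closes — contains both R and \lnot R.
      branch 2.2 (add T (R \land P)):
        T (R \land P): α-rule — add T R, T P.
        F ((\lnot (Q \leftrightarrow P) \to Q) \land (Q \land (P \to R))): β-rule — branch into F (\lnot (Q \leftrightarrow P) \to Q)  //  F (Q \land (P \to R)).
          branch 2.2.1 (add F (\lnot (Q \leftrightarrow P) \to Q)):
            F (\lnot (Q \leftrightarrow P) \to Q): α-rule — add T \lnot (Q \leftrightarrow P), F Q.
            × closes — contains both Q and \lnot Q.
          branch 2.2.2 (add F (Q \land (P \to R))):
            T (P \to R): β-rule — branch into F P  //  T R.
              branch 2.2.2.1 (add F P):
                × closes — contains both P and \lnot P.
              branch 2.2.2.2 (add T R):
                F (Q \land (P \to R)): β-rule — branch into F Q  //  F (P \to R).
                  branch 2.2.2.2.1 (add F Q):
                    × closes — contains both Q and \lnot Q.
                  branch 2.2.2.2.2 (add F (P \to R)):
                    F (P \to R): α-rule — add T P, F R.
                    × closes — contains both R and \lnot R.
All 17 branches close.
Every branch closed; the formula is unsatisfiable.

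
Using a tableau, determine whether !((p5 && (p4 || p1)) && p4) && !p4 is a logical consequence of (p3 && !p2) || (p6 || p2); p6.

No

Initial set: {((p3 && !p2) || (p6 || p2)); p6; !(!((p5 && (p4 || p1)) && p4) && !p4)}.
((p3 && !p2) || (p6 || p2)): β-rule — branch into (p3 && !p2)  //  (p6 || p2).
  branch 1 (add (p3 && !p2)):
    (p3 && !p2): α-rule — add p3, !p2.
    !(!((p5 && (p4 || p1)) && p4) && !p4): β-rule — branch into !!((p5 && (p4 || p1)) && p4)  //  !!p4.
      branch 1.1 (add !!((p5 && (p4 || p1)) && p4)):
        !!((p5 && (p4 || p1)) && p4): α-rule — add (p5 && (p4 || p1)), p4.
        (p5 && (p4 || p1)): α-rule — add p5, (p4 || p1).
        (p4 || p1): β-rule — branch into p4  //  p1.
          branch 1.1.1 (add p4):
            ○ open, literals {p2=0, p3=1, p4=1, p5=1, p6=1}.
          branch 1.1.2 (add p1):
            ○ open, literals {p1=1, p2=0, p3=1, p4=1, p5=1, p6=1}.
      branch 1.2 (add !!p4):
        ○ open, literals {p2=0, p3=1, p4=1, p6=1}.
  branch 2 (add (p6 || p2)):
    !(!((p5 && (p4 || p1)) && p4) && !p4): β-rule — branch into !!((p5 && (p4 || p1)) && p4)  //  !!p4.
      branch 2.1 (add !!((p5 && (p4 || p1)) && p4)):
        !!((p5 && (p4 || p1)) && p4): α-rule — add (p5 && (p4 || p1)), p4.
        (p5 && (p4 || p1)): α-rule — add p5, (p4 || p1).
        (p6 || p2): β-rule — branch into p6  //  p2.
          branch 2.1.1 (add p6):
            (p4 || p1): β-rule — branch into p4  //  p1.
              branch 2.1.1.1 (add p4):
                ○ open, literals {p4=1, p5=1, p6=1}.
              branch 2.1.1.2 (add p1):
                ○ open, literals {p1=1, p4=1, p5=1, p6=1}.
          branch 2.1.2 (add p2):
            (p4 || p1): β-rule — branch into p4  //  p1.
              branch 2.1.2.1 (add p4):
                ○ open, literals {p2=1, p4=1, p5=1, p6=1}.
              branch 2.1.2.2 (add p1):
                ○ open, literals {p1=1, p2=1, p4=1, p5=1, p6=1}.
      branch 2.2 (add !!p4):
        (p6 || p2): β-rule — branch into p6  //  p2.
          branch 2.2.1 (add p6):
            ○ open, literals {p4=1, p6=1}.
          branch 2.2.2 (add p2):
            ○ open, literals {p2=1, p4=1, p6=1}.
0 branches closed, 9 open.
An open branch gives a countermodel: p2=0, p3=1, p4=1, p5=1, p6=1 (unmentioned atoms arbitrary); the premises hold there but the conclusion fails.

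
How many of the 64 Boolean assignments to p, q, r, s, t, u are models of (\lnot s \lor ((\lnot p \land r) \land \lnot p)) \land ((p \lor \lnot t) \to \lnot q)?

Initial set: {((\lnot s \lor ((\lnot p \land r) \land \lnot p)) \land ((p \lor \lnot t) \to \lnot q))}.
((\lnot s \lor ((\lnot p \land r) \land \lnot p)) \land ((p \lor \lnot t) \to \lnot q)): α-rule — add (\lnot s \lor ((\lnot p \land r) \land \lnot p)), ((p \lor \lnot t) \to \lnot q).
(\lnot s \lor ((\lnot p \land r) \land \lnot p)): β-rule — branch into \lnot s  //  ((\lnot p \land r) \land \lnot p).
  branch 1 (add \lnot s):
    ((p \lor \lnot t) \to \lnot q): β-rule — branch into \lnot (p \lor \lnot t)  //  \lnot q.
      branch 1.1 (add \lnot (p \lor \lnot t)):
        \lnot (p \lor \lnot t): α-rule — add \lnot p, \lnot \lnot t.
        ○ open, literals {p=F, s=F, t=T}.
      branch 1.2 (add \lnot q):
        ○ open, literals {q=F, s=F}.
  branch 2 (add ((\lnot p \land r) \land \lnot p)):
    ((\lnot p \land r) \land \lnot p): α-rule — add (\lnot p \land r), \lnot p.
    (\lnot p \land r): α-rule — add \lnot p, r.
    ((p \lor \lnot t) \to \lnot q): β-rule — branch into \lnot (p \lor \lnot t)  //  \lnot q.
      branch 2.1 (add \lnot (p \lor \lnot t)):
        \lnot (p \lor \lnot t): α-rule — add \lnot p, \lnot \lnot t.
        ○ open, literals {p=F, r=T, t=T}.
      branch 2.2 (add \lnot q):
        ○ open, literals {p=F, q=F, r=T}.
0 branches closed, 4 open.
Each open branch fixes some atoms; the unmentioned ones are free. Counting distinct full assignments: branch {p=F, s=F, t=T} (q, r, u) contributes 8 new; branch {q=F, s=F} (p, r, t, u) contributes 12 new; branch {p=F, r=T, t=T} (q, s, u) contributes 4 new; branch {p=F, q=F, r=T} (s, t, u) contributes 2 new. Total: 26.

26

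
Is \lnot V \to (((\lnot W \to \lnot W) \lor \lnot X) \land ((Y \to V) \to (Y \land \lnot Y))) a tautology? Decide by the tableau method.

Assume the negation and expand:
Initial set: {\lnot (\lnot V \to (((\lnot W \to \lnot W) \lor \lnot X) \land ((Y \to V) \to (Y \land \lnot Y))))}.
\lnot (\lnot V \to (((\lnot W \to \lnot W) \lor \lnot X) \land ((Y \to V) \to (Y \land \lnot Y)))): α-rule — add \lnot V, \lnot (((\lnot W \to \lnot W) \lor \lnot X) \land ((Y \to V) \to (Y \land \lnot Y))).
\lnot (((\lnot W \to \lnot W) \lor \lnot X) \land ((Y \to V) \to (Y \land \lnot Y))): β-rule — branch into \lnot ((\lnot W \to \lnot W) \lor \lnot X)  //  \lnot ((Y \to V) \to (Y \land \lnot Y)).
  branch 1 (add \lnot ((\lnot W \to \lnot W) \lor \lnot X)):
    \lnot ((\lnot W \to \lnot W) \lor \lnot X): α-rule — add \lnot (\lnot W \to \lnot W), \lnot \lnot X.
    \lnot (\lnot W \to \lnot W): α-rule — add \lnot W, \lnot \lnot W.
    × closes — contains both W and \lnot W.
  branch 2 (add \lnot ((Y \to V) \to (Y \land \lnot Y))):
    \lnot ((Y \to V) \to (Y \land \lnot Y)): α-rule — add (Y \to V), \lnot (Y \land \lnot Y).
    (Y \to V): β-rule — branch into \lnot Y  //  V.
      branch 2.1 (add \lnot Y):
        \lnot (Y \land \lnot Y): β-rule — branch into \lnot Y  //  \lnot \lnot Y.
          branch 2.1.1 (add \lnot Y):
            ○ open, literals {V=F, Y=F}.
          branch 2.1.2 (add \lnot \lnot Y):
            × closes — contains both Y and \lnot Y.
      branch 2.2 (add V):
        × closes — contains both V and \lnot V.
3 branches closed, 1 open.
An open branch gives a countermodel: V=F, Y=F (unmentioned atoms arbitrary); under it the original formula is false.

Not valid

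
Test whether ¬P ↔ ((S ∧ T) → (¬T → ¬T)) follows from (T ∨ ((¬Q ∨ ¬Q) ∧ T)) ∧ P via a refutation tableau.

Initial set: {((T ∨ ((¬Q ∨ ¬Q) ∧ T)) ∧ P); ¬(¬P ↔ ((S ∧ T) → (¬T → ¬T)))}.
((T ∨ ((¬Q ∨ ¬Q) ∧ T)) ∧ P): α-rule — add (T ∨ ((¬Q ∨ ¬Q) ∧ T)), P.
¬(¬P ↔ ((S ∧ T) → (¬T → ¬T))): β-rule — branch into ¬P, ¬((S ∧ T) → (¬T → ¬T))  //  ¬¬P, ((S ∧ T) → (¬T → ¬T)).
  branch 1 (add ¬P, ¬((S ∧ T) → (¬T → ¬T))):
    × closes — contains both P and ¬P.
  branch 2 (add ¬¬P, ((S ∧ T) → (¬T → ¬T))):
    (T ∨ ((¬Q ∨ ¬Q) ∧ T)): β-rule — branch into T  //  ((¬Q ∨ ¬Q) ∧ T).
      branch 2.1 (add T):
        ((S ∧ T) → (¬T → ¬T)): β-rule — branch into ¬(S ∧ T)  //  (¬T → ¬T).
          branch 2.1.1 (add ¬(S ∧ T)):
            ¬(S ∧ T): β-rule — branch into ¬S  //  ¬T.
              branch 2.1.1.1 (add ¬S):
                ○ open, literals {P=1, S=0, T=1}.
              branch 2.1.1.2 (add ¬T):
                × closes — contains both T and ¬T.
          branch 2.1.2 (add (¬T → ¬T)):
            (¬T → ¬T): β-rule — branch into ¬¬T  //  ¬T.
              branch 2.1.2.1 (add ¬¬T):
                ○ open, literals {P=1, T=1}.
              branch 2.1.2.2 (add ¬T):
                × closes — contains both T and ¬T.
      branch 2.2 (add ((¬Q ∨ ¬Q) ∧ T)):
        ((¬Q ∨ ¬Q) ∧ T): α-rule — add (¬Q ∨ ¬Q), T.
        ((S ∧ T) → (¬T → ¬T)): β-rule — branch into ¬(S ∧ T)  //  (¬T → ¬T).
          branch 2.2.1 (add ¬(S ∧ T)):
            (¬Q ∨ ¬Q): β-rule — branch into ¬Q  //  ¬Q.
              branch 2.2.1.1 (add ¬Q):
                ¬(S ∧ T): β-rule — branch into ¬S  //  ¬T.
                  branch 2.2.1.1.1 (add ¬S):
                    ○ open, literals {P=1, Q=0, S=0, T=1}.
                  branch 2.2.1.1.2 (add ¬T):
                    × closes — contains both T and ¬T.
              branch 2.2.1.2 (add ¬Q):
                ¬(S ∧ T): β-rule — branch into ¬S  //  ¬T.
                  branch 2.2.1.2.1 (add ¬S):
                    ○ open, literals {P=1, Q=0, S=0, T=1}.
                  branch 2.2.1.2.2 (add ¬T):
                    × closes — contains both T and ¬T.
          branch 2.2.2 (add (¬T → ¬T)):
            (¬Q ∨ ¬Q): β-rule — branch into ¬Q  //  ¬Q.
              branch 2.2.2.1 (add ¬Q):
                (¬T → ¬T): β-rule — branch into ¬¬T  //  ¬T.
                  branch 2.2.2.1.1 (add ¬¬T):
                    ○ open, literals {P=1, Q=0, T=1}.
                  branch 2.2.2.1.2 (add ¬T):
                    × closes — contains both T and ¬T.
              branch 2.2.2.2 (add ¬Q):
                (¬T → ¬T): β-rule — branch into ¬¬T  //  ¬T.
                  branch 2.2.2.2.1 (add ¬¬T):
                    ○ open, literals {P=1, Q=0, T=1}.
                  branch 2.2.2.2.2 (add ¬T):
                    × closes — contains both T and ¬T.
7 branches closed, 6 open.
An open branch gives a countermodel: P=1, S=0, T=1 (unmentioned atoms arbitrary); the premises hold there but the conclusion fails.

No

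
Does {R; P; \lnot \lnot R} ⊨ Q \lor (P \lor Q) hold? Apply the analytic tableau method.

Initial set: {R; P; \lnot \lnot R; \lnot (Q \lor (P \lor Q))}.
\lnot \lnot R: drop double negation, giving R.
\lnot (Q \lor (P \lor Q)): α-rule — add \lnot Q, \lnot (P \lor Q).
\lnot (P \lor Q): α-rule — add \lnot P, \lnot Q.
× closes — contains both P and \lnot P.
All 1 branch closes.
Every branch closed, so the premises entail the conclusion.

Yes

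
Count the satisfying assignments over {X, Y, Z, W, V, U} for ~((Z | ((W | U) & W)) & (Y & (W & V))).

Initial set: {~((Z | ((W | U) & W)) & (Y & (W & V)))}.
~((Z | ((W | U) & W)) & (Y & (W & V))): β-rule — branch into ~(Z | ((W | U) & W))  //  ~(Y & (W & V)).
  branch 1 (add ~(Z | ((W | U) & W))):
    ~(Z | ((W | U) & W)): α-rule — add ~Z, ~((W | U) & W).
    ~((W | U) & W): β-rule — branch into ~(W | U)  //  ~W.
      branch 1.1 (add ~(W | U)):
        ~(W | U): α-rule — add ~W, ~U.
        ○ open, literals {U=F, W=F, Z=F}.
      branch 1.2 (add ~W):
        ○ open, literals {W=F, Z=F}.
  branch 2 (add ~(Y & (W & V))):
    ~(Y & (W & V)): β-rule — branch into ~Y  //  ~(W & V).
      branch 2.1 (add ~Y):
        ○ open, literals {Y=F}.
      branch 2.2 (add ~(W & V)):
        ~(W & V): β-rule — branch into ~W  //  ~V.
          branch 2.2.1 (add ~W):
            ○ open, literals {W=F}.
          branch 2.2.2 (add ~V):
            ○ open, literals {V=F}.
0 branches closed, 5 open.
Each open branch fixes some atoms; the unmentioned ones are free. Counting distinct full assignments: branch {U=F, W=F, Z=F} (X, Y, V) contributes 8 new; branch {W=F, Z=F} (X, Y, V, U) contributes 8 new; branch {Y=F} (X, Z, W, V, U) contributes 24 new; branch {W=F} (X, Y, Z, V, U) contributes 8 new; branch {V=F} (X, Y, Z, W, U) contributes 8 new. Total: 56.

56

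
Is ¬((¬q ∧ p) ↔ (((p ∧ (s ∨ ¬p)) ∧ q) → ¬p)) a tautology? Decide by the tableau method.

Assume the negation and expand:
Initial set: {¬¬((¬q ∧ p) ↔ (((p ∧ (s ∨ ¬p)) ∧ q) → ¬p))}.
¬¬((¬q ∧ p) ↔ (((p ∧ (s ∨ ¬p)) ∧ q) → ¬p)): β-rule — branch into (¬q ∧ p), (((p ∧ (s ∨ ¬p)) ∧ q) → ¬p)  //  ¬(¬q ∧ p), ¬(((p ∧ (s ∨ ¬p)) ∧ q) → ¬p).
  branch 1 (add (¬q ∧ p), (((p ∧ (s ∨ ¬p)) ∧ q) → ¬p)):
    (¬q ∧ p): α-rule — add ¬q, p.
    (((p ∧ (s ∨ ¬p)) ∧ q) → ¬p): β-rule — branch into ¬((p ∧ (s ∨ ¬p)) ∧ q)  //  ¬p.
      branch 1.1 (add ¬((p ∧ (s ∨ ¬p)) ∧ q)):
        ¬((p ∧ (s ∨ ¬p)) ∧ q): β-rule — branch into ¬(p ∧ (s ∨ ¬p))  //  ¬q.
          branch 1.1.1 (add ¬(p ∧ (s ∨ ¬p))):
            ¬(p ∧ (s ∨ ¬p)): β-rule — branch into ¬p  //  ¬(s ∨ ¬p).
              branch 1.1.1.1 (add ¬p):
                × closes — contains both p and ¬p.
              branch 1.1.1.2 (add ¬(s ∨ ¬p)):
                ¬(s ∨ ¬p): α-rule — add ¬s, ¬¬p.
                ○ open, literals {p=T, q=F, s=F}.
          branch 1.1.2 (add ¬q):
            ○ open, literals {p=T, q=F}.
      branch 1.2 (add ¬p):
        × closes — contains both p and ¬p.
  branch 2 (add ¬(¬q ∧ p), ¬(((p ∧ (s ∨ ¬p)) ∧ q) → ¬p)):
    ¬(((p ∧ (s ∨ ¬p)) ∧ q) → ¬p): α-rule — add ((p ∧ (s ∨ ¬p)) ∧ q), ¬¬p.
    ((p ∧ (s ∨ ¬p)) ∧ q): α-rule — add (p ∧ (s ∨ ¬p)), q.
    (p ∧ (s ∨ ¬p)): α-rule — add p, (s ∨ ¬p).
    ¬(¬q ∧ p): β-rule — branch into ¬¬q  //  ¬p.
      branch 2.1 (add ¬¬q):
        (s ∨ ¬p): β-rule — branch into s  //  ¬p.
          branch 2.1.1 (add s):
            ○ open, literals {p=T, q=T, s=T}.
          branch 2.1.2 (add ¬p):
            × closes — contains both p and ¬p.
      branch 2.2 (add ¬p):
        × closes — contains both p and ¬p.
4 branches closed, 3 open.
An open branch gives a countermodel: p=T, q=F, s=F (unmentioned atoms arbitrary); under it the original formula is false.

Not valid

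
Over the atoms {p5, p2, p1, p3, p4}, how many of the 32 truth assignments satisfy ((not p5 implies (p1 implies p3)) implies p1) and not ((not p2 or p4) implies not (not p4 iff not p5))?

Initial set: {(((not p5 implies (p1 implies p3)) implies p1) and not ((not p2 or p4) implies not (not p4 iff not p5)))}.
(((not p5 implies (p1 implies p3)) implies p1) and not ((not p2 or p4) implies not (not p4 iff not p5))): α-rule — add ((not p5 implies (p1 implies p3)) implies p1), not ((not p2 or p4) implies not (not p4 iff not p5)).
not ((not p2 or p4) implies not (not p4 iff not p5)): α-rule — add (not p2 or p4), not not (not p4 iff not p5).
((not p5 implies (p1 implies p3)) implies p1): β-rule — branch into not (not p5 implies (p1 implies p3))  //  p1.
  branch 1 (add not (not p5 implies (p1 implies p3))):
    not (not p5 implies (p1 implies p3)): α-rule — add not p5, not (p1 implies p3).
    not (p1 implies p3): α-rule — add p1, not p3.
    (not p2 or p4): β-rule — branch into not p2  //  p4.
      branch 1.1 (add not p2):
        not not (not p4 iff not p5): β-rule — branch into not p4, not p5  //  not not p4, not not p5.
          branch 1.1.1 (add not p4, not p5):
            ○ open, literals {p1=1, p2=0, p3=0, p4=0, p5=0}.
          branch 1.1.2 (add not not p4, not not p5):
            × closes — contains both p5 and not p5.
      branch 1.2 (add p4):
        not not (not p4 iff not p5): β-rule — branch into not p4, not p5  //  not not p4, not not p5.
          branch 1.2.1 (add not p4, not p5):
            × closes — contains both p4 and not p4.
          branch 1.2.2 (add not not p4, not not p5):
            × closes — contains both p5 and not p5.
  branch 2 (add p1):
    (not p2 or p4): β-rule — branch into not p2  //  p4.
      branch 2.1 (add not p2):
        not not (not p4 iff not p5): β-rule — branch into not p4, not p5  //  not not p4, not not p5.
          branch 2.1.1 (add not p4, not p5):
            ○ open, literals {p1=1, p2=0, p4=0, p5=0}.
          branch 2.1.2 (add not not p4, not not p5):
            ○ open, literals {p1=1, p2=0, p4=1, p5=1}.
      branch 2.2 (add p4):
        not not (not p4 iff not p5): β-rule — branch into not p4, not p5  //  not not p4, not not p5.
          branch 2.2.1 (add not p4, not p5):
            × closes — contains both p4 and not p4.
          branch 2.2.2 (add not not p4, not not p5):
            ○ open, literals {p1=1, p4=1, p5=1}.
4 branches closed, 4 open.
Each open branch fixes some atoms; the unmentioned ones are free. Counting distinct full assignments: branch {p1=1, p2=0, p3=0, p4=0, p5=0} (none free) contributes 1 new; branch {p1=1, p2=0, p4=0, p5=0} (p3) contributes 1 new; branch {p1=1, p2=0, p4=1, p5=1} (p3) contributes 2 new; branch {p1=1, p4=1, p5=1} (p2, p3) contributes 2 new. Total: 6.

6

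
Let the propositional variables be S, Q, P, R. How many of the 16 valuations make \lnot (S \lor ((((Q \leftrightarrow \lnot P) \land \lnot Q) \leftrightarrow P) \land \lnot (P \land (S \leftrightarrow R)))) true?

Initial set: {\lnot (S \lor ((((Q \leftrightarrow \lnot P) \land \lnot Q) \leftrightarrow P) \land \lnot (P \land (S \leftrightarrow R))))}.
\lnot (S \lor ((((Q \leftrightarrow \lnot P) \land \lnot Q) \leftrightarrow P) \land \lnot (P \land (S \leftrightarrow R)))): α-rule — add \lnot S, \lnot ((((Q \leftrightarrow \lnot P) \land \lnot Q) \leftrightarrow P) \land \lnot (P \land (S \leftrightarrow R))).
\lnot ((((Q \leftrightarrow \lnot P) \land \lnot Q) \leftrightarrow P) \land \lnot (P \land (S \leftrightarrow R))): β-rule — branch into \lnot (((Q \leftrightarrow \lnot P) \land \lnot Q) \leftrightarrow P)  //  \lnot \lnot (P \land (S \leftrightarrow R)).
  branch 1 (add \lnot (((Q \leftrightarrow \lnot P) \land \lnot Q) \leftrightarrow P)):
    \lnot (((Q \leftrightarrow \lnot P) \land \lnot Q) \leftrightarrow P): β-rule — branch into ((Q \leftrightarrow \lnot P) \land \lnot Q), \lnot P  //  \lnot ((Q \leftrightarrow \lnot P) \land \lnot Q), P.
      branch 1.1 (add ((Q \leftrightarrow \lnot P) \land \lnot Q), \lnot P):
        ((Q \leftrightarrow \lnot P) \land \lnot Q): α-rule — add (Q \leftrightarrow \lnot P), \lnot Q.
        (Q \leftrightarrow \lnot P): β-rule — branch into Q, \lnot P  //  \lnot Q, \lnot \lnot P.
          branch 1.1.1 (add Q, \lnot P):
            × closes — contains both Q and \lnot Q.
          branch 1.1.2 (add \lnot Q, \lnot \lnot P):
            × closes — contains both P and \lnot P.
      branch 1.2 (add \lnot ((Q \leftrightarrow \lnot P) \land \lnot Q), P):
        \lnot ((Q \leftrightarrow \lnot P) \land \lnot Q): β-rule — branch into \lnot (Q \leftrightarrow \lnot P)  //  \lnot \lnot Q.
          branch 1.2.1 (add \lnot (Q \leftrightarrow \lnot P)):
            \lnot (Q \leftrightarrow \lnot P): β-rule — branch into Q, \lnot \lnot P  //  \lnot Q, \lnot P.
              branch 1.2.1.1 (add Q, \lnot \lnot P):
                ○ open, literals {P=1, Q=1, S=0}.
              branch 1.2.1.2 (add \lnot Q, \lnot P):
                × closes — contains both P and \lnot P.
          branch 1.2.2 (add \lnot \lnot Q):
            ○ open, literals {P=1, Q=1, S=0}.
  branch 2 (add \lnot \lnot (P \land (S \leftrightarrow R))):
    \lnot \lnot (P \land (S \leftrightarrow R)): α-rule — add P, (S \leftrightarrow R).
    (S \leftrightarrow R): β-rule — branch into S, R  //  \lnot S, \lnot R.
      branch 2.1 (add S, R):
        × closes — contains both S and \lnot S.
      branch 2.2 (add \lnot S, \lnot R):
        ○ open, literals {P=1, R=0, S=0}.
4 branches closed, 3 open.
Each open branch fixes some atoms; the unmentioned ones are free. Counting distinct full assignments: branch {P=1, Q=1, S=0} (R) contributes 2 new; branch {P=1, Q=1, S=0} (R) contributes 0 new; branch {P=1, R=0, S=0} (Q) contributes 1 new. Total: 3.

3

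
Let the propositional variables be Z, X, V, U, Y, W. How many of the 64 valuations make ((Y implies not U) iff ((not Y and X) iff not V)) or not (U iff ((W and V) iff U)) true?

56

Initial set: {(((Y implies not U) iff ((not Y and X) iff not V)) or not (U iff ((W and V) iff U)))}.
(((Y implies not U) iff ((not Y and X) iff not V)) or not (U iff ((W and V) iff U))): β-rule — branch into ((Y implies not U) iff ((not Y and X) iff not V))  //  not (U iff ((W and V) iff U)).
  branch 1 (add ((Y implies not U) iff ((not Y and X) iff not V))):
    ((Y implies not U) iff ((not Y and X) iff not V)): β-rule — branch into (Y implies not U), ((not Y and X) iff not V)  //  not (Y implies not U), not ((not Y and X) iff not V).
      branch 1.1 (add (Y implies not U), ((not Y and X) iff not V)):
        (Y implies not U): β-rule — branch into not Y  //  not U.
          branch 1.1.1 (add not Y):
            ((not Y and X) iff not V): β-rule — branch into (not Y and X), not V  //  not (not Y and X), not not V.
              branch 1.1.1.1 (add (not Y and X), not V):
                (not Y and X): α-rule — add not Y, X.
                ○ open, literals {V=0, X=1, Y=0}.
              branch 1.1.1.2 (add not (not Y and X), not not V):
                not (not Y and X): β-rule — branch into not not Y  //  not X.
                  branch 1.1.1.2.1 (add not not Y):
                    × closes — contains both Y and not Y.
                  branch 1.1.1.2.2 (add not X):
                    ○ open, literals {V=1, X=0, Y=0}.
          branch 1.1.2 (add not U):
            ((not Y and X) iff not V): β-rule — branch into (not Y and X), not V  //  not (not Y and X), not not V.
              branch 1.1.2.1 (add (not Y and X), not V):
                (not Y and X): α-rule — add not Y, X.
                ○ open, literals {U=0, V=0, X=1, Y=0}.
              branch 1.1.2.2 (add not (not Y and X), not not V):
                not (not Y and X): β-rule — branch into not not Y  //  not X.
                  branch 1.1.2.2.1 (add not not Y):
                    ○ open, literals {U=0, V=1, Y=1}.
                  branch 1.1.2.2.2 (add not X):
                    ○ open, literals {U=0, V=1, X=0}.
      branch 1.2 (add not (Y implies not U), not ((not Y and X) iff not V)):
        not (Y implies not U): α-rule — add Y, not not U.
        not ((not Y and X) iff not V): β-rule — branch into (not Y and X), not not V  //  not (not Y and X), not V.
          branch 1.2.1 (add (not Y and X), not not V):
            (not Y and X): α-rule — add not Y, X.
            × closes — contains both Y and not Y.
          branch 1.2.2 (add not (not Y and X), not V):
            not (not Y and X): β-rule — branch into not not Y  //  not X.
              branch 1.2.2.1 (add not not Y):
                ○ open, literals {U=1, V=0, Y=1}.
              branch 1.2.2.2 (add not X):
                ○ open, literals {U=1, V=0, X=0, Y=1}.
  branch 2 (add not (U iff ((W and V) iff U))):
    not (U iff ((W and V) iff U)): β-rule — branch into U, not ((W and V) iff U)  //  not U, ((W and V) iff U).
      branch 2.1 (add U, not ((W and V) iff U)):
        not ((W and V) iff U): β-rule — branch into (W and V), not U  //  not (W and V), U.
          branch 2.1.1 (add (W and V), not U):
            × closes — contains both U and not U.
          branch 2.1.2 (add not (W and V), U):
            not (W and V): β-rule — branch into not W  //  not V.
              branch 2.1.2.1 (add not W):
                ○ open, literals {U=1, W=0}.
              branch 2.1.2.2 (add not V):
                ○ open, literals {U=1, V=0}.
      branch 2.2 (add not U, ((W and V) iff U)):
        ((W and V) iff U): β-rule — branch into (W and V), U  //  not (W and V), not U.
          branch 2.2.1 (add (W and V), U):
            × closes — contains both U and not U.
          branch 2.2.2 (add not (W and V), not U):
            not (W and V): β-rule — branch into not W  //  not V.
              branch 2.2.2.1 (add not W):
                ○ open, literals {U=0, W=0}.
              branch 2.2.2.2 (add not V):
                ○ open, literals {U=0, V=0}.
4 branches closed, 11 open.
Each open branch fixes some atoms; the unmentioned ones are free. Counting distinct full assignments: branch {V=0, X=1, Y=0} (Z, U, W) contributes 8 new; branch {V=1, X=0, Y=0} (Z, U, W) contributes 8 new; branch {U=0, V=0, X=1, Y=0} (Z, W) contributes 0 new; branch {U=0, V=1, Y=1} (Z, X, W) contributes 8 new; branch {U=0, V=1, X=0} (Z, Y, W) contributes 0 new; branch {U=1, V=0, Y=1} (Z, X, W) contributes 8 new; branch {U=1, V=0, X=0, Y=1} (Z, W) contributes 0 new; branch {U=1, W=0} (Z, X, V, Y) contributes 8 new; branch {U=1, V=0} (Z, X, Y, W) contributes 2 new; branch {U=0, W=0} (Z, X, V, Y) contributes 8 new; branch {U=0, V=0} (Z, X, Y, W) contributes 6 new. Total: 56.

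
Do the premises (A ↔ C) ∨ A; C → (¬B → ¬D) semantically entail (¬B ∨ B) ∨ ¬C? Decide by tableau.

Initial set: {((A ↔ C) ∨ A); (C → (¬B → ¬D)); ¬((¬B ∨ B) ∨ ¬C)}.
¬((¬B ∨ B) ∨ ¬C): α-rule — add ¬(¬B ∨ B), ¬¬C.
¬(¬B ∨ B): α-rule — add ¬¬B, ¬B.
× closes — contains both B and ¬B.
All 1 branch closes.
Every branch closed, so the premises entail the conclusion.

Yes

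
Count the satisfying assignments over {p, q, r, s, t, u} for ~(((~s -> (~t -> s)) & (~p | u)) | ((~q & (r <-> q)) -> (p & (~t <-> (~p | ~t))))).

Initial set: {T ~(((~s -> (~t -> s)) & (~p | u)) | ((~q & (r <-> q)) -> (p & (~t <-> (~p | ~t)))))}.
T ~(((~s -> (~t -> s)) & (~p | u)) | ((~q & (r <-> q)) -> (p & (~t <-> (~p | ~t))))): α-rule — add F ((~s -> (~t -> s)) & (~p | u)), F ((~q & (r <-> q)) -> (p & (~t <-> (~p | ~t)))).
F ((~q & (r <-> q)) -> (p & (~t <-> (~p | ~t)))): α-rule — add T (~q & (r <-> q)), F (p & (~t <-> (~p | ~t))).
T (~q & (r <-> q)): α-rule — add T ~q, T (r <-> q).
F ((~s -> (~t -> s)) & (~p | u)): β-rule — branch into F (~s -> (~t -> s))  //  F (~p | u).
  branch 1 (add F (~s -> (~t -> s))):
    F (~s -> (~t -> s)): α-rule — add T ~s, F (~t -> s).
    F (~t -> s): α-rule — add T ~t, F s.
    F (p & (~t <-> (~p | ~t))): β-rule — branch into F p  //  F (~t <-> (~p | ~t)).
      branch 1.1 (add F p):
        T (r <-> q): β-rule — branch into T r, T q  //  F r, F q.
          branch 1.1.1 (add T r, T q):
            × closes — contains both q and ~q.
          branch 1.1.2 (add F r, F q):
            ○ open, literals {p=0, q=0, r=0, s=0, t=0}.
      branch 1.2 (add F (~t <-> (~p | ~t))):
        T (r <-> q): β-rule — branch into T r, T q  //  F r, F q.
          branch 1.2.1 (add T r, T q):
            × closes — contains both q and ~q.
          branch 1.2.2 (add F r, F q):
            F (~t <-> (~p | ~t)): β-rule — branch into T ~t, F (~p | ~t)  //  F ~t, T (~p | ~t).
              branch 1.2.2.1 (add T ~t, F (~p | ~t)):
                F (~p | ~t): α-rule — add F ~p, F ~t.
                × closes — contains both t and ~t.
              branch 1.2.2.2 (add F ~t, T (~p | ~t)):
                × closes — contains both t and ~t.
  branch 2 (add F (~p | u)):
    F (~p | u): α-rule — add F ~p, F u.
    F (p & (~t <-> (~p | ~t))): β-rule — branch into F p  //  F (~t <-> (~p | ~t)).
      branch 2.1 (add F p):
        × closes — contains both p and ~p.
      branch 2.2 (add F (~t <-> (~p | ~t))):
        T (r <-> q): β-rule — branch into T r, T q  //  F r, F q.
          branch 2.2.1 (add T r, T q):
            × closes — contains both q and ~q.
          branch 2.2.2 (add F r, F q):
            F (~t <-> (~p | ~t)): β-rule — branch into T ~t, F (~p | ~t)  //  F ~t, T (~p | ~t).
              branch 2.2.2.1 (add T ~t, F (~p | ~t)):
                F (~p | ~t): α-rule — add F ~p, F ~t.
                × closes — contains both t and ~t.
              branch 2.2.2.2 (add F ~t, T (~p | ~t)):
                T (~p | ~t): β-rule — branch into T ~p  //  T ~t.
                  branch 2.2.2.2.1 (add T ~p):
                    × closes — contains both p and ~p.
                  branch 2.2.2.2.2 (add T ~t):
                    × closes — contains both t and ~t.
9 branches closed, 1 open.
Each open branch fixes some atoms; the unmentioned ones are free. Counting distinct full assignments: branch {p=0, q=0, r=0, s=0, t=0} (u) contributes 2 new. Total: 2.

2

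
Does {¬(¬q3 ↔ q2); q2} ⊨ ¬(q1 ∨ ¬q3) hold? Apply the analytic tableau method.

Initial set: {T ¬(¬q3 ↔ q2); T q2; F ¬(q1 ∨ ¬q3)}.
T ¬(¬q3 ↔ q2): β-rule — branch into T ¬q3, F q2  //  F ¬q3, T q2.
  branch 1 (add T ¬q3, F q2):
    × closes — contains both q2 and ¬q2.
  branch 2 (add F ¬q3, T q2):
    F ¬(q1 ∨ ¬q3): β-rule — branch into T q1  //  T ¬q3.
      branch 2.1 (add T q1):
        ○ open, literals {q1=1, q2=1, q3=1}.
      branch 2.2 (add T ¬q3):
        × closes — contains both q3 and ¬q3.
2 branches closed, 1 open.
An open branch gives a countermodel: q1=1, q2=1, q3=1 (unmentioned atoms arbitrary); the premises hold there but the conclusion fails.

No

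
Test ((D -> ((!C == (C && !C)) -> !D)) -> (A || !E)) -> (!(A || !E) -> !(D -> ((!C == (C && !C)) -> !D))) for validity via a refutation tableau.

Assume the negation and expand:
Initial set: {!(((D -> ((!C == (C && !C)) -> !D)) -> (A || !E)) -> (!(A || !E) -> !(D -> ((!C == (C && !C)) -> !D))))}.
!(((D -> ((!C == (C && !C)) -> !D)) -> (A || !E)) -> (!(A || !E) -> !(D -> ((!C == (C && !C)) -> !D)))): α-rule — add ((D -> ((!C == (C && !C)) -> !D)) -> (A || !E)), !(!(A || !E) -> !(D -> ((!C == (C && !C)) -> !D))).
!(!(A || !E) -> !(D -> ((!C == (C && !C)) -> !D))): α-rule — add !(A || !E), !!(D -> ((!C == (C && !C)) -> !D)).
!(A || !E): α-rule — add !A, !!E.
((D -> ((!C == (C && !C)) -> !D)) -> (A || !E)): β-rule — branch into !(D -> ((!C == (C && !C)) -> !D))  //  (A || !E).
  branch 1 (add !(D -> ((!C == (C && !C)) -> !D))):
    !(D -> ((!C == (C && !C)) -> !D)): α-rule — add D, !((!C == (C && !C)) -> !D).
    !((!C == (C && !C)) -> !D): α-rule — add (!C == (C && !C)), !!D.
    !!(D -> ((!C == (C && !C)) -> !D)): β-rule — branch into !D  //  ((!C == (C && !C)) -> !D).
      branch 1.1 (add !D):
        × closes — contains both D and !D.
      branch 1.2 (add ((!C == (C && !C)) -> !D)):
        (!C == (C && !C)): β-rule — branch into !C, (C && !C)  //  !!C, !(C && !C).
          branch 1.2.1 (add !C, (C && !C)):
            (C && !C): α-rule — add C, !C.
            × closes — contains both C and !C.
          branch 1.2.2 (add !!C, !(C && !C)):
            ((!C == (C && !C)) -> !D): β-rule — branch into !(!C == (C && !C))  //  !D.
              branch 1.2.2.1 (add !(!C == (C && !C))):
                !(C && !C): β-rule — branch into !C  //  !!C.
                  branch 1.2.2.1.1 (add !C):
                    × closes — contains both C and !C.
                  branch 1.2.2.1.2 (add !!C):
                    !(!C == (C && !C)): β-rule — branch into !C, !(C && !C)  //  !!C, (C && !C).
                      branch 1.2.2.1.2.1 (add !C, !(C && !C)):
                        × closes — contains both C and !C.
                      branch 1.2.2.1.2.2 (add !!C, (C && !C)):
                        (C && !C): α-rule — add C, !C.
                        × closes — contains both C and !C.
              branch 1.2.2.2 (add !D):
                × closes — contains both D and !D.
  branch 2 (add (A || !E)):
    !!(D -> ((!C == (C && !C)) -> !D)): β-rule — branch into !D  //  ((!C == (C && !C)) -> !D).
      branch 2.1 (add !D):
        (A || !E): β-rule — branch into A  //  !E.
          branch 2.1.1 (add A):
            × closes — contains both A and !A.
          branch 2.1.2 (add !E):
            × closes — contains both E and !E.
      branch 2.2 (add ((!C == (C && !C)) -> !D)):
        (A || !E): β-rule — branch into A  //  !E.
          branch 2.2.1 (add A):
            × closes — contains both A and !A.
          branch 2.2.2 (add !E):
            × closes — contains both E and !E.
All 10 branches close.
Every branch closed, so the negation is unsatisfiable and the formula is valid.

Valid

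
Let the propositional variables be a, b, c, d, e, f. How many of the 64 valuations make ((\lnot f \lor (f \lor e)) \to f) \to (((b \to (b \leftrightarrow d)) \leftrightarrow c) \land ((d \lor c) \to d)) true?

44

Initial set: {(((\lnot f \lor (f \lor e)) \to f) \to (((b \to (b \leftrightarrow d)) \leftrightarrow c) \land ((d \lor c) \to d)))}.
(((\lnot f \lor (f \lor e)) \to f) \to (((b \to (b \leftrightarrow d)) \leftrightarrow c) \land ((d \lor c) \to d))): β-rule — branch into \lnot ((\lnot f \lor (f \lor e)) \to f)  //  (((b \to (b \leftrightarrow d)) \leftrightarrow c) \land ((d \lor c) \to d)).
  branch 1 (add \lnot ((\lnot f \lor (f \lor e)) \to f)):
    \lnot ((\lnot f \lor (f \lor e)) \to f): α-rule — add (\lnot f \lor (f \lor e)), \lnot f.
    (\lnot f \lor (f \lor e)): β-rule — branch into \lnot f  //  (f \lor e).
      branch 1.1 (add \lnot f):
        ○ open, literals {f=F}.
      branch 1.2 (add (f \lor e)):
        (f \lor e): β-rule — branch into f  //  e.
          branch 1.2.1 (add f):
            × closes — contains both f and \lnot f.
          branch 1.2.2 (add e):
            ○ open, literals {e=T, f=F}.
  branch 2 (add (((b \to (b \leftrightarrow d)) \leftrightarrow c) \land ((d \lor c) \to d))):
    (((b \to (b \leftrightarrow d)) \leftrightarrow c) \land ((d \lor c) \to d)): α-rule — add ((b \to (b \leftrightarrow d)) \leftrightarrow c), ((d \lor c) \to d).
    ((b \to (b \leftrightarrow d)) \leftrightarrow c): β-rule — branch into (b \to (b \leftrightarrow d)), c  //  \lnot (b \to (b \leftrightarrow d)), \lnot c.
      branch 2.1 (add (b \to (b \leftrightarrow d)), c):
        ((d \lor c) \to d): β-rule — branch into \lnot (d \lor c)  //  d.
          branch 2.1.1 (add \lnot (d \lor c)):
            \lnot (d \lor c): α-rule — add \lnot d, \lnot c.
            × closes — contains both c and \lnot c.
          branch 2.1.2 (add d):
            (b \to (b \leftrightarrow d)): β-rule — branch into \lnot b  //  (b \leftrightarrow d).
              branch 2.1.2.1 (add \lnot b):
                ○ open, literals {b=F, c=T, d=T}.
              branch 2.1.2.2 (add (b \leftrightarrow d)):
                (b \leftrightarrow d): β-rule — branch into b, d  //  \lnot b, \lnot d.
                  branch 2.1.2.2.1 (add b, d):
                    ○ open, literals {b=T, c=T, d=T}.
                  branch 2.1.2.2.2 (add \lnot b, \lnot d):
                    × closes — contains both d and \lnot d.
      branch 2.2 (add \lnot (b \to (b \leftrightarrow d)), \lnot c):
        \lnot (b \to (b \leftrightarrow d)): α-rule — add b, \lnot (b \leftrightarrow d).
        ((d \lor c) \to d): β-rule — branch into \lnot (d \lor c)  //  d.
          branch 2.2.1 (add \lnot (d \lor c)):
            \lnot (d \lor c): α-rule — add \lnot d, \lnot c.
            \lnot (b \leftrightarrow d): β-rule — branch into b, \lnot d  //  \lnot b, d.
              branch 2.2.1.1 (add b, \lnot d):
                ○ open, literals {b=T, c=F, d=F}.
              branch 2.2.1.2 (add \lnot b, d):
                × closes — contains both b and \lnot b.
          branch 2.2.2 (add d):
            \lnot (b \leftrightarrow d): β-rule — branch into b, \lnot d  //  \lnot b, d.
              branch 2.2.2.1 (add b, \lnot d):
                × closes — contains both d and \lnot d.
              branch 2.2.2.2 (add \lnot b, d):
                × closes — contains both b and \lnot b.
6 branches closed, 5 open.
Each open branch fixes some atoms; the unmentioned ones are free. Counting distinct full assignments: branch {f=F} (a, b, c, d, e) contributes 32 new; branch {e=T, f=F} (a, b, c, d) contributes 0 new; branch {b=F, c=T, d=T} (a, e, f) contributes 4 new; branch {b=T, c=T, d=T} (a, e, f) contributes 4 new; branch {b=T, c=F, d=F} (a, e, f) contributes 4 new. Total: 44.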